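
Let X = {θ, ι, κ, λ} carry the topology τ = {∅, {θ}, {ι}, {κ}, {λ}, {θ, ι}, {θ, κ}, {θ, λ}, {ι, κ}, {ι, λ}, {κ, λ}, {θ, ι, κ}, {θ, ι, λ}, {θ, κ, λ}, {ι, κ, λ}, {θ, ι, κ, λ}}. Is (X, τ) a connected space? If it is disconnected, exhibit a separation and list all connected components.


(X, τ) is disconnected; components = [{θ}, {ι}, {κ}, {λ}].

Find clopen sets (U ∈ τ with X ∖ U ∈ τ):
  U = ∅, X ∖ U = {θ, ι, κ, λ} — both open, so U is clopen.
  U = {θ}, X ∖ U = {ι, κ, λ} — both open, so U is clopen.
  U = {ι}, X ∖ U = {θ, κ, λ} — both open, so U is clopen.
  U = {κ}, X ∖ U = {θ, ι, λ} — both open, so U is clopen.
  U = {λ}, X ∖ U = {θ, ι, κ} — both open, so U is clopen.
  U = {θ, ι}, X ∖ U = {κ, λ} — both open, so U is clopen.
  U = {θ, κ}, X ∖ U = {ι, λ} — both open, so U is clopen.
  U = {θ, λ}, X ∖ U = {ι, κ} — both open, so U is clopen.
  U = {ι, κ}, X ∖ U = {θ, λ} — both open, so U is clopen.
  U = {ι, λ}, X ∖ U = {θ, κ} — both open, so U is clopen.
  U = {κ, λ}, X ∖ U = {θ, ι} — both open, so U is clopen.
  U = {θ, ι, κ}, X ∖ U = {λ} — both open, so U is clopen.
  U = {θ, ι, λ}, X ∖ U = {κ} — both open, so U is clopen.
  U = {θ, κ, λ}, X ∖ U = {ι} — both open, so U is clopen.
  U = {ι, κ, λ}, X ∖ U = {θ} — both open, so U is clopen.
  U = {θ, ι, κ, λ}, X ∖ U = ∅ — both open, so U is clopen.
Nontrivial clopen(s) exist: e.g. {θ, ι}. So (X, τ) is disconnected.
Compute connected components by grouping points that agree on all clopens:
  component: {θ}
  component: {ι}
  component: {κ}
  component: {λ}


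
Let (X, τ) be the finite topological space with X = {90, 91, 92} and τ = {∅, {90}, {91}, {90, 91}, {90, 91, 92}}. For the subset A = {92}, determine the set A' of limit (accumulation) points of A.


A' = ∅

For each x ∈ X, list the open sets U ∈ τ with x ∈ U, then check whether U ∩ (A ∖ {x}) ≠ ∅ for every such U.
  x = 90: open {90} ∋ x has {90} ∩ (A ∖ {90}) = ∅, so x is NOT a limit point.
  x = 91: open {91} ∋ x has {91} ∩ (A ∖ {91}) = ∅, so x is NOT a limit point.
  x = 92: open {90, 91, 92} ∋ x has {90, 91, 92} ∩ (A ∖ {92}) = ∅, so x is NOT a limit point.
Collecting: A' = ∅.


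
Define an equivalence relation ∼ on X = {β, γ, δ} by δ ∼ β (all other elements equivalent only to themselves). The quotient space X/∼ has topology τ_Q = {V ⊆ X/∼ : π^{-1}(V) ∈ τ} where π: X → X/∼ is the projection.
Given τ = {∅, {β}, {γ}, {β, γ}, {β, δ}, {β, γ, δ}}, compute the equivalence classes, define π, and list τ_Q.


X/∼ = {[β=δ], [γ]}; |τ_Q| = 4.

Equivalence classes: [β=δ], [γ].
Quotient map π: X → X/∼ sends β ↦ [β=δ], γ ↦ [γ], δ ↦ [β=δ].
For each subset V ⊆ X/∼, compute π^{-1}(V) ⊆ X and check whether π^{-1}(V) ∈ τ. V is open in τ_Q iff π^{-1}(V) ∈ τ.
  V = {}: π^{-1}(V) = ∅ ∈ τ ✓.
  V = {[β=δ]}: π^{-1}(V) = {β, δ} ∈ τ ✓.
  V = {[γ]}: π^{-1}(V) = {γ} ∈ τ ✓.
  V = {[β=δ], [γ]}: π^{-1}(V) = {β, γ, δ} ∈ τ ✓.
Open sets in the quotient: τ_Q = {{}, {[β=δ]}, {[γ]}, {[β=δ], [γ]}} (4 elements).


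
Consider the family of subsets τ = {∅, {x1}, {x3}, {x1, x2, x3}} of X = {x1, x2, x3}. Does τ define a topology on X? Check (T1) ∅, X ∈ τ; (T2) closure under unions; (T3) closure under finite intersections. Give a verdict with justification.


τ is NOT a topology on X.

Axiom (T1): ∅ ∈ τ? Yes; X ∈ τ? Yes.
Axiom (T2/T3): check pairwise unions and intersections of members of τ.
Counterexample for (T2): {x1} ∪ {x3} = {x1, x3} ∉ τ. Therefore τ is NOT a topology.


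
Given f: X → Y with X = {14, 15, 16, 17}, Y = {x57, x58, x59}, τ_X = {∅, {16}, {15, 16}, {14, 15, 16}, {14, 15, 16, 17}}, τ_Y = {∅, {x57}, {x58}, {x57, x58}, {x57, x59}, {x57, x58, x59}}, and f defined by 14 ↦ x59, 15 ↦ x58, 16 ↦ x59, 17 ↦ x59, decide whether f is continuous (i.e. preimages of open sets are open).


f is NOT continuous.

Compute f^{-1}(U) for each U ∈ τ_Y:
  U = ∅: f^{-1}(U) = ∅ ∈ τ_X ✓.
  U = {x57}: f^{-1}(U) = ∅ ∈ τ_X ✓.
  U = {x58}: f^{-1}(U) = {15} ∉ τ_X ✗.
  U = {x57, x58}: f^{-1}(U) = {15} ∉ τ_X ✗.
  U = {x57, x59}: f^{-1}(U) = {14, 16, 17} ∉ τ_X ✗.
  U = {x57, x58, x59}: f^{-1}(U) = {14, 15, 16, 17} ∈ τ_X ✓.
Found U = {x58} with f^{-1}(U) = {15} not in τ_X. Therefore f is NOT continuous.


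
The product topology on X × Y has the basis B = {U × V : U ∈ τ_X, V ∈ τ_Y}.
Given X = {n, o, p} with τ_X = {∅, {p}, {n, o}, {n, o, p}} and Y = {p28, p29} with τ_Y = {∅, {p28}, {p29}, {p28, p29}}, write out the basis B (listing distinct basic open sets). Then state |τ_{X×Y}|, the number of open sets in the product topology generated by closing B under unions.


Basis B = {∅ × ∅, {p} × {p28}, {p} × {p29}, {n, o} × {p28}, {n, o} × {p29}, {p} × {p28, p29}, {n, o, p} × {p28}, {n, o, p} × {p29}, {n, o} × {p28, p29}, {n, o, p} × {p28, p29}}; |τ_{X×Y}| = 16.

Enumerate products U × V with U ∈ τ_X, V ∈ τ_Y (deduplicated):
  ∅ × ∅ = {} (∅)
  {p} × {p28} = {(p,p28)}
  {p} × {p29} = {(p,p29)}
  {n, o} × {p28} = {(n,p28), (o,p28)}
  {n, o} × {p29} = {(n,p29), (o,p29)}
  {p} × {p28, p29} = {(p,p28), (p,p29)}
  {n, o, p} × {p28} = {(n,p28), (o,p28), (p,p28)}
  {n, o, p} × {p29} = {(n,p29), (o,p29), (p,p29)}
  {n, o} × {p28, p29} = {(n,p28), (n,p29), (o,p28), (o,p29)}
  {n, o, p} × {p28, p29} = {(n,p28), (n,p29), (o,p28), (o,p29), (p,p28), (p,p29)}
These 10 distinct sets form the basis B.
Close under arbitrary unions to get τ_{X×Y}; counting gives |τ_{X×Y}| = 16.


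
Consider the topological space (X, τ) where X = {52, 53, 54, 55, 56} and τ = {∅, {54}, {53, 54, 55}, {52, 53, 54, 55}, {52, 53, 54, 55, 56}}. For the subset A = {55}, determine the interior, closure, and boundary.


int(A) = ∅, cl(A) = {52, 53, 55, 56}, ∂A = {52, 53, 55, 56}.

Closed sets in (X, τ) are complements of opens:
  closed(X, τ) = {∅, {56}, {52, 56}, {52, 53, 55, 56}, {52, 53, 54, 55, 56}}.
int(A) = ⋃ {U ∈ τ : U ⊆ A}. Opens contained in A: ∅.
Taking the union of these: int(A) = ∅.
cl(A) = ⋂ {C closed : A ⊆ C}. Closed sets containing A: {52, 53, 55, 56}, {52, 53, 54, 55, 56}.
Intersecting these: cl(A) = {52, 53, 55, 56}.
∂A = cl(A) ∖ int(A) = {52, 53, 55, 56} ∖ ∅ = {52, 53, 55, 56}.


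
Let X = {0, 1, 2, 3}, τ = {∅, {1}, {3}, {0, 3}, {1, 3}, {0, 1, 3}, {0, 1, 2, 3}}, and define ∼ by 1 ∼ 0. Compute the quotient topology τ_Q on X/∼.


X/∼ = {[0=1], [2], [3]}; |τ_Q| = 4.

Equivalence classes: [0=1], [2], [3].
Quotient map π: X → X/∼ sends 0 ↦ [0=1], 1 ↦ [0=1], 2 ↦ [2], 3 ↦ [3].
For each subset V ⊆ X/∼, compute π^{-1}(V) ⊆ X and check whether π^{-1}(V) ∈ τ. V is open in τ_Q iff π^{-1}(V) ∈ τ.
  V = {}: π^{-1}(V) = ∅ ∈ τ ✓.
  V = {[0=1]}: π^{-1}(V) = {0, 1} ∉ τ ✗.
  V = {[2]}: π^{-1}(V) = {2} ∉ τ ✗.
  V = {[0=1], [2]}: π^{-1}(V) = {0, 1, 2} ∉ τ ✗.
  V = {[3]}: π^{-1}(V) = {3} ∈ τ ✓.
  V = {[0=1], [3]}: π^{-1}(V) = {0, 1, 3} ∈ τ ✓.
  V = {[2], [3]}: π^{-1}(V) = {2, 3} ∉ τ ✗.
  V = {[0=1], [2], [3]}: π^{-1}(V) = {0, 1, 2, 3} ∈ τ ✓.
Open sets in the quotient: τ_Q = {{}, {[3]}, {[0=1], [3]}, {[0=1], [2], [3]}} (4 elements).


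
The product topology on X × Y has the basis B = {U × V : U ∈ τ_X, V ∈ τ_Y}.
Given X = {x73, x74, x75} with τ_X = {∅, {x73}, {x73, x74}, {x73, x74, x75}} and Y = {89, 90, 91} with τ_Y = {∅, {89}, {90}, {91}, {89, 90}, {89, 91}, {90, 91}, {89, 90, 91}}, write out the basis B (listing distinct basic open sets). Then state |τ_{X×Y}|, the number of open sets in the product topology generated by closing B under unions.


Basis B = {∅ × ∅, {x73} × {89}, {x73} × {90}, {x73} × {91}, {x73} × {89, 90}, {x73} × {89, 91}, {x73, x74} × {89}, {x73} × {90, 91}, {x73, x74} × {90}, {x73, x74} × {91}, {x73} × {89, 90, 91}, {x73, x74, x75} × {89}, {x73, x74, x75} × {90}, {x73, x74, x75} × {91}, {x73, x74} × {89, 90}, {x73, x74} × {89, 91}, {x73, x74} × {90, 91}, {x73, x74} × {89, 90, 91}, {x73, x74, x75} × {89, 90}, {x73, x74, x75} × {89, 91}, {x73, x74, x75} × {90, 91}, {x73, x74, x75} × {89, 90, 91}}; |τ_{X×Y}| = 64.

Enumerate products U × V with U ∈ τ_X, V ∈ τ_Y (deduplicated):
  ∅ × ∅ = {} (∅)
  {x73} × {89} = {(x73,89)}
  {x73} × {90} = {(x73,90)}
  {x73} × {91} = {(x73,91)}
  {x73} × {89, 90} = {(x73,89), (x73,90)}
  {x73} × {89, 91} = {(x73,89), (x73,91)}
  {x73, x74} × {89} = {(x73,89), (x74,89)}
  {x73} × {90, 91} = {(x73,90), (x73,91)}
  {x73, x74} × {90} = {(x73,90), (x74,90)}
  {x73, x74} × {91} = {(x73,91), (x74,91)}
  {x73} × {89, 90, 91} = {(x73,89), (x73,90), (x73,91)}
  {x73, x74, x75} × {89} = {(x73,89), (x74,89), (x75,89)}
  {x73, x74, x75} × {90} = {(x73,90), (x74,90), (x75,90)}
  {x73, x74, x75} × {91} = {(x73,91), (x74,91), (x75,91)}
  {x73, x74} × {89, 90} = {(x73,89), (x73,90), (x74,89), (x74,90)}
  {x73, x74} × {89, 91} = {(x73,89), (x73,91), (x74,89), (x74,91)}
  {x73, x74} × {90, 91} = {(x73,90), (x73,91), (x74,90), (x74,91)}
  {x73, x74} × {89, 90, 91} = {(x73,89), (x73,90), (x73,91), (x74,89), (x74,90), (x74,91)}
  {x73, x74, x75} × {89, 90} = {(x73,89), (x73,90), (x74,89), (x74,90), (x75,89), (x75,90)}
  {x73, x74, x75} × {89, 91} = {(x73,89), (x73,91), (x74,89), (x74,91), (x75,89), (x75,91)}
  {x73, x74, x75} × {90, 91} = {(x73,90), (x73,91), (x74,90), (x74,91), (x75,90), (x75,91)}
  {x73, x74, x75} × {89, 90, 91} = {(x73,89), (x73,90), (x73,91), (x74,89), (x74,90), (x74,91), (x75,89), (x75,90), (x75,91)}
These 22 distinct sets form the basis B.
Close under arbitrary unions to get τ_{X×Y}; counting gives |τ_{X×Y}| = 64.


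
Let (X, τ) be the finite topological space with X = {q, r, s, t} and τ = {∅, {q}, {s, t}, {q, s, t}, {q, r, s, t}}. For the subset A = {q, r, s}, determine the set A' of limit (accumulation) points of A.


A' = {r, t}

For each x ∈ X, list the open sets U ∈ τ with x ∈ U, then check whether U ∩ (A ∖ {x}) ≠ ∅ for every such U.
  x = q: open {q} ∋ x has {q} ∩ (A ∖ {q}) = ∅, so x is NOT a limit point.
  x = r: opens ∋ x are {q, r, s, t}; each meets A ∖ {r}, so x IS a limit point.
  x = s: open {s, t} ∋ x has {s, t} ∩ (A ∖ {s}) = ∅, so x is NOT a limit point.
  x = t: opens ∋ x are {s, t}, {q, s, t}, {q, r, s, t}; each meets A ∖ {t}, so x IS a limit point.
Collecting: A' = {r, t}.


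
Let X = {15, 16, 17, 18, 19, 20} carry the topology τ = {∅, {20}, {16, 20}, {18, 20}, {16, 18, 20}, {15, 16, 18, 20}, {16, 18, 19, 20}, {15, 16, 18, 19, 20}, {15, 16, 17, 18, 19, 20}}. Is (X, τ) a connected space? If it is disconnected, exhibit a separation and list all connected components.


(X, τ) is connected.

Find clopen sets (U ∈ τ with X ∖ U ∈ τ):
  U = ∅, X ∖ U = {15, 16, 17, 18, 19, 20} — both open, so U is clopen.
  U = {15, 16, 17, 18, 19, 20}, X ∖ U = ∅ — both open, so U is clopen.
Only trivial clopens (∅ and X) exist, so (X, τ) is connected.
Compute connected components by grouping points that agree on all clopens:
  component: {15, 16, 17, 18, 19, 20}


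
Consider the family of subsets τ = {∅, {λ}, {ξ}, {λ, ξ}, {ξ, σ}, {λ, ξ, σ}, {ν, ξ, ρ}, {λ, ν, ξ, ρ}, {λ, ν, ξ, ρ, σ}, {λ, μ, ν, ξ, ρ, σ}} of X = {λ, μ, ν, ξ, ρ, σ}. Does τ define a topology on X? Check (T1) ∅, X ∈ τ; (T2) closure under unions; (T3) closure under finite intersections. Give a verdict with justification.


τ is NOT a topology on X.

Axiom (T1): ∅ ∈ τ? Yes; X ∈ τ? Yes.
Axiom (T2/T3): check pairwise unions and intersections of members of τ.
Counterexample for (T2): {ξ, σ} ∪ {ν, ξ, ρ} = {ν, ξ, ρ, σ} ∉ τ. Therefore τ is NOT a topology.


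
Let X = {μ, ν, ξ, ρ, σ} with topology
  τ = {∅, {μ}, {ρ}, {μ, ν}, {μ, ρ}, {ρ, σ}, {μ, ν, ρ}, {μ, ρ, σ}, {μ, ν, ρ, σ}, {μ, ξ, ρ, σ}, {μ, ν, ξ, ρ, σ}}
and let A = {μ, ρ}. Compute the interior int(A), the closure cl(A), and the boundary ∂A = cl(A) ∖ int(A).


int(A) = {μ, ρ}, cl(A) = {μ, ν, ξ, ρ, σ}, ∂A = {ν, ξ, σ}.

Closed sets in (X, τ) are complements of opens:
  closed(X, τ) = {∅, {ν}, {ξ}, {ν, ξ}, {ξ, σ}, {μ, ν, ξ}, {ν, ξ, σ}, {ξ, ρ, σ}, {μ, ν, ξ, σ}, {ν, ξ, ρ, σ}, {μ, ν, ξ, ρ, σ}}.
int(A) = ⋃ {U ∈ τ : U ⊆ A}. Opens contained in A: ∅, {μ}, {ρ}, {μ, ρ}.
Taking the union of these: int(A) = {μ, ρ}.
cl(A) = ⋂ {C closed : A ⊆ C}. Closed sets containing A: {μ, ν, ξ, ρ, σ}.
Intersecting these: cl(A) = {μ, ν, ξ, ρ, σ}.
∂A = cl(A) ∖ int(A) = {μ, ν, ξ, ρ, σ} ∖ {μ, ρ} = {ν, ξ, σ}.


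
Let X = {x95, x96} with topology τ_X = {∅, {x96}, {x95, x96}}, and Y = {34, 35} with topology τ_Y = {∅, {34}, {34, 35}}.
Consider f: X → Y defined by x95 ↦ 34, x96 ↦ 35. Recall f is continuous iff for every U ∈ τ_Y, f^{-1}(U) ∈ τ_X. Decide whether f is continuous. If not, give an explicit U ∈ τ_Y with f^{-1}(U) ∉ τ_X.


f is NOT continuous.

Compute f^{-1}(U) for each U ∈ τ_Y:
  U = ∅: f^{-1}(U) = ∅ ∈ τ_X ✓.
  U = {34}: f^{-1}(U) = {x95} ∉ τ_X ✗.
  U = {34, 35}: f^{-1}(U) = {x95, x96} ∈ τ_X ✓.
Found U = {34} with f^{-1}(U) = {x95} not in τ_X. Therefore f is NOT continuous.


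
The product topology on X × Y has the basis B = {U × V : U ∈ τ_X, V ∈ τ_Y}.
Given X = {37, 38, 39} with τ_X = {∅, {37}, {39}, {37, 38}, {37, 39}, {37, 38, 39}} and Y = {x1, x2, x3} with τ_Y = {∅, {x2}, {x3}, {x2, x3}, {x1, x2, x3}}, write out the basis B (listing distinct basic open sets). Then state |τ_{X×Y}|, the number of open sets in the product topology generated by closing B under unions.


Basis B = {∅ × ∅, {37} × {x2}, {37} × {x3}, {39} × {x2}, {39} × {x3}, {37} × {x2, x3}, {37, 38} × {x2}, {37, 39} × {x2}, {37, 38} × {x3}, {37, 39} × {x3}, {39} × {x2, x3}, {37} × {x1, x2, x3}, {37, 38, 39} × {x2}, {37, 38, 39} × {x3}, {39} × {x1, x2, x3}, {37, 38} × {x2, x3}, {37, 39} × {x2, x3}, {37, 38} × {x1, x2, x3}, {37, 39} × {x1, x2, x3}, {37, 38, 39} × {x2, x3}, {37, 38, 39} × {x1, x2, x3}}; |τ_{X×Y}| = 70.

Enumerate products U × V with U ∈ τ_X, V ∈ τ_Y (deduplicated):
  ∅ × ∅ = {} (∅)
  {37} × {x2} = {(37,x2)}
  {37} × {x3} = {(37,x3)}
  {39} × {x2} = {(39,x2)}
  {39} × {x3} = {(39,x3)}
  {37} × {x2, x3} = {(37,x2), (37,x3)}
  {37, 38} × {x2} = {(37,x2), (38,x2)}
  {37, 39} × {x2} = {(37,x2), (39,x2)}
  {37, 38} × {x3} = {(37,x3), (38,x3)}
  {37, 39} × {x3} = {(37,x3), (39,x3)}
  {39} × {x2, x3} = {(39,x2), (39,x3)}
  {37} × {x1, x2, x3} = {(37,x1), (37,x2), (37,x3)}
  {37, 38, 39} × {x2} = {(37,x2), (38,x2), (39,x2)}
  {37, 38, 39} × {x3} = {(37,x3), (38,x3), (39,x3)}
  {39} × {x1, x2, x3} = {(39,x1), (39,x2), (39,x3)}
  {37, 38} × {x2, x3} = {(37,x2), (37,x3), (38,x2), (38,x3)}
  {37, 39} × {x2, x3} = {(37,x2), (37,x3), (39,x2), (39,x3)}
  {37, 38} × {x1, x2, x3} = {(37,x1), (37,x2), (37,x3), (38,x1), (38,x2), (38,x3)}
  {37, 39} × {x1, x2, x3} = {(37,x1), (37,x2), (37,x3), (39,x1), (39,x2), (39,x3)}
  {37, 38, 39} × {x2, x3} = {(37,x2), (37,x3), (38,x2), (38,x3), (39,x2), (39,x3)}
  {37, 38, 39} × {x1, x2, x3} = {(37,x1), (37,x2), (37,x3), (38,x1), (38,x2), (38,x3), (39,x1), (39,x2), (39,x3)}
These 21 distinct sets form the basis B.
Close under arbitrary unions to get τ_{X×Y}; counting gives |τ_{X×Y}| = 70.


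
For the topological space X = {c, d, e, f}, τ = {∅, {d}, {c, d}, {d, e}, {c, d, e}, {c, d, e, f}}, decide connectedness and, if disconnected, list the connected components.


(X, τ) is connected.

Find clopen sets (U ∈ τ with X ∖ U ∈ τ):
  U = ∅, X ∖ U = {c, d, e, f} — both open, so U is clopen.
  U = {c, d, e, f}, X ∖ U = ∅ — both open, so U is clopen.
Only trivial clopens (∅ and X) exist, so (X, τ) is connected.
Compute connected components by grouping points that agree on all clopens:
  component: {c, d, e, f}


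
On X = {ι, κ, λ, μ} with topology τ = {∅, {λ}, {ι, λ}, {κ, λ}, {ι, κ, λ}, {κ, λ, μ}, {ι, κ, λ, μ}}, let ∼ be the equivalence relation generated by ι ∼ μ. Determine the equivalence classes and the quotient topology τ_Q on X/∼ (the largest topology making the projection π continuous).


X/∼ = {[ι=μ], [κ], [λ]}; |τ_Q| = 4.

Equivalence classes: [ι=μ], [κ], [λ].
Quotient map π: X → X/∼ sends ι ↦ [ι=μ], κ ↦ [κ], λ ↦ [λ], μ ↦ [ι=μ].
For each subset V ⊆ X/∼, compute π^{-1}(V) ⊆ X and check whether π^{-1}(V) ∈ τ. V is open in τ_Q iff π^{-1}(V) ∈ τ.
  V = {}: π^{-1}(V) = ∅ ∈ τ ✓.
  V = {[ι=μ]}: π^{-1}(V) = {ι, μ} ∉ τ ✗.
  V = {[κ]}: π^{-1}(V) = {κ} ∉ τ ✗.
  V = {[ι=μ], [κ]}: π^{-1}(V) = {ι, κ, μ} ∉ τ ✗.
  V = {[λ]}: π^{-1}(V) = {λ} ∈ τ ✓.
  V = {[ι=μ], [λ]}: π^{-1}(V) = {ι, λ, μ} ∉ τ ✗.
  V = {[κ], [λ]}: π^{-1}(V) = {κ, λ} ∈ τ ✓.
  V = {[ι=μ], [κ], [λ]}: π^{-1}(V) = {ι, κ, λ, μ} ∈ τ ✓.
Open sets in the quotient: τ_Q = {{}, {[λ]}, {[κ], [λ]}, {[ι=μ], [κ], [λ]}} (4 elements).


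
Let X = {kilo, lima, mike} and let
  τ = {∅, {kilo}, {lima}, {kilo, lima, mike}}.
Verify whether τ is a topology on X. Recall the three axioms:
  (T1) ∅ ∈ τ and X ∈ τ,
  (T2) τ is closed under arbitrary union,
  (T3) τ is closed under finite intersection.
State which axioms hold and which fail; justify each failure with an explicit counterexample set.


τ is NOT a topology on X.

Axiom (T1): ∅ ∈ τ? Yes; X ∈ τ? Yes.
Axiom (T2/T3): check pairwise unions and intersections of members of τ.
Counterexample for (T2): {kilo} ∪ {lima} = {kilo, lima} ∉ τ. Therefore τ is NOT a topology.


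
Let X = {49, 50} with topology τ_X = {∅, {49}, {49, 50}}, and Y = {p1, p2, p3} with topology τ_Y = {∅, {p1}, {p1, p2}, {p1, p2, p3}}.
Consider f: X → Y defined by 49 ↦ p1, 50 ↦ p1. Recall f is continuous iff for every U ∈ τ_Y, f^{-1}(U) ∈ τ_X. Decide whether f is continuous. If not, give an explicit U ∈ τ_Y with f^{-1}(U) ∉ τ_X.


f IS continuous.

Compute f^{-1}(U) for each U ∈ τ_Y:
  U = ∅: f^{-1}(U) = ∅ ∈ τ_X ✓.
  U = {p1}: f^{-1}(U) = {49, 50} ∈ τ_X ✓.
  U = {p1, p2}: f^{-1}(U) = {49, 50} ∈ τ_X ✓.
  U = {p1, p2, p3}: f^{-1}(U) = {49, 50} ∈ τ_X ✓.
Every preimage lies in τ_X, so f IS continuous.


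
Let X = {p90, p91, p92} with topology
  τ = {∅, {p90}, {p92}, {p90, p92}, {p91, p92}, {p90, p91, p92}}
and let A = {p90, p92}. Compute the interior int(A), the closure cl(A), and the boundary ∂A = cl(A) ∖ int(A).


int(A) = {p90, p92}, cl(A) = {p90, p91, p92}, ∂A = {p91}.

Closed sets in (X, τ) are complements of opens:
  closed(X, τ) = {∅, {p90}, {p91}, {p90, p91}, {p91, p92}, {p90, p91, p92}}.
int(A) = ⋃ {U ∈ τ : U ⊆ A}. Opens contained in A: ∅, {p90}, {p92}, {p90, p92}.
Taking the union of these: int(A) = {p90, p92}.
cl(A) = ⋂ {C closed : A ⊆ C}. Closed sets containing A: {p90, p91, p92}.
Intersecting these: cl(A) = {p90, p91, p92}.
∂A = cl(A) ∖ int(A) = {p90, p91, p92} ∖ {p90, p92} = {p91}.


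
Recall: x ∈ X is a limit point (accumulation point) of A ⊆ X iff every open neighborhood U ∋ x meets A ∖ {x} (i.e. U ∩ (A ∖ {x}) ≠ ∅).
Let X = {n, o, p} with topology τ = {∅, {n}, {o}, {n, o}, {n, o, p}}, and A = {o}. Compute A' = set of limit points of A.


A' = {p}

For each x ∈ X, list the open sets U ∈ τ with x ∈ U, then check whether U ∩ (A ∖ {x}) ≠ ∅ for every such U.
  x = n: open {n} ∋ x has {n} ∩ (A ∖ {n}) = ∅, so x is NOT a limit point.
  x = o: open {o} ∋ x has {o} ∩ (A ∖ {o}) = ∅, so x is NOT a limit point.
  x = p: opens ∋ x are {n, o, p}; each meets A ∖ {p}, so x IS a limit point.
Collecting: A' = {p}.


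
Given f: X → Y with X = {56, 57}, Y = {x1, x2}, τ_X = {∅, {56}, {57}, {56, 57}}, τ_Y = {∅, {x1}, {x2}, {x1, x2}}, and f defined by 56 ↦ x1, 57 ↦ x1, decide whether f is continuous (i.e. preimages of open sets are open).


f IS continuous.

Compute f^{-1}(U) for each U ∈ τ_Y:
  U = ∅: f^{-1}(U) = ∅ ∈ τ_X ✓.
  U = {x1}: f^{-1}(U) = {56, 57} ∈ τ_X ✓.
  U = {x2}: f^{-1}(U) = ∅ ∈ τ_X ✓.
  U = {x1, x2}: f^{-1}(U) = {56, 57} ∈ τ_X ✓.
Every preimage lies in τ_X, so f IS continuous.


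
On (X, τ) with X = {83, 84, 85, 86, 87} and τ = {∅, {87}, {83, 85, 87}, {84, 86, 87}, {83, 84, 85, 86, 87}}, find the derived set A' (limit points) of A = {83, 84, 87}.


A' = {83, 84, 85, 86}

For each x ∈ X, list the open sets U ∈ τ with x ∈ U, then check whether U ∩ (A ∖ {x}) ≠ ∅ for every such U.
  x = 83: opens ∋ x are {83, 85, 87}, {83, 84, 85, 86, 87}; each meets A ∖ {83}, so x IS a limit point.
  x = 84: opens ∋ x are {84, 86, 87}, {83, 84, 85, 86, 87}; each meets A ∖ {84}, so x IS a limit point.
  x = 85: opens ∋ x are {83, 85, 87}, {83, 84, 85, 86, 87}; each meets A ∖ {85}, so x IS a limit point.
  x = 86: opens ∋ x are {84, 86, 87}, {83, 84, 85, 86, 87}; each meets A ∖ {86}, so x IS a limit point.
  x = 87: open {87} ∋ x has {87} ∩ (A ∖ {87}) = ∅, so x is NOT a limit point.
Collecting: A' = {83, 84, 85, 86}.


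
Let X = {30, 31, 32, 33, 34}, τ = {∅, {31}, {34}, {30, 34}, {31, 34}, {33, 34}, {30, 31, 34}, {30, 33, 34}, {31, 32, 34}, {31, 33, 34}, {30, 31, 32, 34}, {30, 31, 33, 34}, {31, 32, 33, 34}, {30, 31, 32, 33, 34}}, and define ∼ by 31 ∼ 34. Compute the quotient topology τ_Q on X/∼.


X/∼ = {[30], [31=34], [32], [33]}; |τ_Q| = 9.

Equivalence classes: [30], [31=34], [32], [33].
Quotient map π: X → X/∼ sends 30 ↦ [30], 31 ↦ [31=34], 32 ↦ [32], 33 ↦ [33], 34 ↦ [31=34].
For each subset V ⊆ X/∼, compute π^{-1}(V) ⊆ X and check whether π^{-1}(V) ∈ τ. V is open in τ_Q iff π^{-1}(V) ∈ τ.
  V = {}: π^{-1}(V) = ∅ ∈ τ ✓.
  V = {[30]}: π^{-1}(V) = {30} ∉ τ ✗.
  V = {[31=34]}: π^{-1}(V) = {31, 34} ∈ τ ✓.
  V = {[30], [31=34]}: π^{-1}(V) = {30, 31, 34} ∈ τ ✓.
  V = {[32]}: π^{-1}(V) = {32} ∉ τ ✗.
  V = {[30], [32]}: π^{-1}(V) = {30, 32} ∉ τ ✗.
  V = {[31=34], [32]}: π^{-1}(V) = {31, 32, 34} ∈ τ ✓.
  V = {[30], [31=34], [32]}: π^{-1}(V) = {30, 31, 32, 34} ∈ τ ✓.
  V = {[33]}: π^{-1}(V) = {33} ∉ τ ✗.
  V = {[30], [33]}: π^{-1}(V) = {30, 33} ∉ τ ✗.
  V = {[31=34], [33]}: π^{-1}(V) = {31, 33, 34} ∈ τ ✓.
  V = {[30], [31=34], [33]}: π^{-1}(V) = {30, 31, 33, 34} ∈ τ ✓.
  V = {[32], [33]}: π^{-1}(V) = {32, 33} ∉ τ ✗.
  V = {[30], [32], [33]}: π^{-1}(V) = {30, 32, 33} ∉ τ ✗.
  V = {[31=34], [32], [33]}: π^{-1}(V) = {31, 32, 33, 34} ∈ τ ✓.
  V = {[30], [31=34], [32], [33]}: π^{-1}(V) = {30, 31, 32, 33, 34} ∈ τ ✓.
Open sets in the quotient: τ_Q = {{}, {[31=34]}, {[30], [31=34]}, {[31=34], [32]}, {[30], [31=34], [32]}, {[31=34], [33]}, {[30], [31=34], [33]}, {[31=34], [32], [33]}, {[30], [31=34], [32], [33]}} (9 elements).


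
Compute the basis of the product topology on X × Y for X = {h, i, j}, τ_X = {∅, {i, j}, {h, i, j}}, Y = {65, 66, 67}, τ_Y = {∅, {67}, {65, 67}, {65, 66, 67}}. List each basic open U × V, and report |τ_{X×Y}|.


Basis B = {∅ × ∅, {i, j} × {67}, {h, i, j} × {67}, {i, j} × {65, 67}, {h, i, j} × {65, 67}, {i, j} × {65, 66, 67}, {h, i, j} × {65, 66, 67}}; |τ_{X×Y}| = 10.

Enumerate products U × V with U ∈ τ_X, V ∈ τ_Y (deduplicated):
  ∅ × ∅ = {} (∅)
  {i, j} × {67} = {(i,67), (j,67)}
  {h, i, j} × {67} = {(h,67), (i,67), (j,67)}
  {i, j} × {65, 67} = {(i,65), (i,67), (j,65), (j,67)}
  {h, i, j} × {65, 67} = {(h,65), (h,67), (i,65), (i,67), (j,65), (j,67)}
  {i, j} × {65, 66, 67} = {(i,65), (i,66), (i,67), (j,65), (j,66), (j,67)}
  {h, i, j} × {65, 66, 67} = {(h,65), (h,66), (h,67), (i,65), (i,66), (i,67), (j,65), (j,66), (j,67)}
These 7 distinct sets form the basis B.
Close under arbitrary unions to get τ_{X×Y}; counting gives |τ_{X×Y}| = 10.


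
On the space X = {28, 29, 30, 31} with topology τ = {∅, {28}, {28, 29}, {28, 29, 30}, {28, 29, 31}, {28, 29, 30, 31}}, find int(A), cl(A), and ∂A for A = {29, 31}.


int(A) = ∅, cl(A) = {29, 30, 31}, ∂A = {29, 30, 31}.

Closed sets in (X, τ) are complements of opens:
  closed(X, τ) = {∅, {30}, {31}, {30, 31}, {29, 30, 31}, {28, 29, 30, 31}}.
int(A) = ⋃ {U ∈ τ : U ⊆ A}. Opens contained in A: ∅.
Taking the union of these: int(A) = ∅.
cl(A) = ⋂ {C closed : A ⊆ C}. Closed sets containing A: {29, 30, 31}, {28, 29, 30, 31}.
Intersecting these: cl(A) = {29, 30, 31}.
∂A = cl(A) ∖ int(A) = {29, 30, 31} ∖ ∅ = {29, 30, 31}.


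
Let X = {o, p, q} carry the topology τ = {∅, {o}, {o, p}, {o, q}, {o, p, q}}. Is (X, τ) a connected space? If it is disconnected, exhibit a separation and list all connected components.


(X, τ) is connected.

Find clopen sets (U ∈ τ with X ∖ U ∈ τ):
  U = ∅, X ∖ U = {o, p, q} — both open, so U is clopen.
  U = {o, p, q}, X ∖ U = ∅ — both open, so U is clopen.
Only trivial clopens (∅ and X) exist, so (X, τ) is connected.
Compute connected components by grouping points that agree on all clopens:
  component: {o, p, q}


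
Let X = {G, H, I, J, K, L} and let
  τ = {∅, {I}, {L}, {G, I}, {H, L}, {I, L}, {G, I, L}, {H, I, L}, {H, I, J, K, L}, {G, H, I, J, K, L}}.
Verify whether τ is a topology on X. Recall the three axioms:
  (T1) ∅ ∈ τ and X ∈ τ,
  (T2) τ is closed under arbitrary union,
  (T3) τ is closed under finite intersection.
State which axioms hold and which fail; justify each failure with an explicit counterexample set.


τ is NOT a topology on X.

Axiom (T1): ∅ ∈ τ? Yes; X ∈ τ? Yes.
Axiom (T2/T3): check pairwise unions and intersections of members of τ.
Counterexample for (T2): {G, I} ∪ {H, L} = {G, H, I, L} ∉ τ. Therefore τ is NOT a topology.


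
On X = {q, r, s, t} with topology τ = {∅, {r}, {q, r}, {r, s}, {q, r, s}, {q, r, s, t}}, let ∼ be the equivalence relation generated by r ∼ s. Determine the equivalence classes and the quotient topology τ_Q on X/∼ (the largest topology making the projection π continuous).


X/∼ = {[q], [r=s], [t]}; |τ_Q| = 4.

Equivalence classes: [q], [r=s], [t].
Quotient map π: X → X/∼ sends q ↦ [q], r ↦ [r=s], s ↦ [r=s], t ↦ [t].
For each subset V ⊆ X/∼, compute π^{-1}(V) ⊆ X and check whether π^{-1}(V) ∈ τ. V is open in τ_Q iff π^{-1}(V) ∈ τ.
  V = {}: π^{-1}(V) = ∅ ∈ τ ✓.
  V = {[q]}: π^{-1}(V) = {q} ∉ τ ✗.
  V = {[r=s]}: π^{-1}(V) = {r, s} ∈ τ ✓.
  V = {[q], [r=s]}: π^{-1}(V) = {q, r, s} ∈ τ ✓.
  V = {[t]}: π^{-1}(V) = {t} ∉ τ ✗.
  V = {[q], [t]}: π^{-1}(V) = {q, t} ∉ τ ✗.
  V = {[r=s], [t]}: π^{-1}(V) = {r, s, t} ∉ τ ✗.
  V = {[q], [r=s], [t]}: π^{-1}(V) = {q, r, s, t} ∈ τ ✓.
Open sets in the quotient: τ_Q = {{}, {[r=s]}, {[q], [r=s]}, {[q], [r=s], [t]}} (4 elements).


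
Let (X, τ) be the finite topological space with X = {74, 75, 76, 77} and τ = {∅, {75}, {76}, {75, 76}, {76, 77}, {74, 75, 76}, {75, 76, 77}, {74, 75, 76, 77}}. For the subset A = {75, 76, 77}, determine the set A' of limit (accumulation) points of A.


A' = {74, 77}

For each x ∈ X, list the open sets U ∈ τ with x ∈ U, then check whether U ∩ (A ∖ {x}) ≠ ∅ for every such U.
  x = 74: opens ∋ x are {74, 75, 76}, {74, 75, 76, 77}; each meets A ∖ {74}, so x IS a limit point.
  x = 75: open {75} ∋ x has {75} ∩ (A ∖ {75}) = ∅, so x is NOT a limit point.
  x = 76: open {76} ∋ x has {76} ∩ (A ∖ {76}) = ∅, so x is NOT a limit point.
  x = 77: opens ∋ x are {76, 77}, {75, 76, 77}, {74, 75, 76, 77}; each meets A ∖ {77}, so x IS a limit point.
Collecting: A' = {74, 77}.


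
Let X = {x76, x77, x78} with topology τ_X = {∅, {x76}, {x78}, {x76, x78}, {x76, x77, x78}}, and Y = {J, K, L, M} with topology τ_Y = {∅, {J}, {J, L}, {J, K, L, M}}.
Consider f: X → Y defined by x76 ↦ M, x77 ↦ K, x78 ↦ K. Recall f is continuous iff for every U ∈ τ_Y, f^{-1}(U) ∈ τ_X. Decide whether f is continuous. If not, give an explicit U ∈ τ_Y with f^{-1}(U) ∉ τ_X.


f IS continuous.

Compute f^{-1}(U) for each U ∈ τ_Y:
  U = ∅: f^{-1}(U) = ∅ ∈ τ_X ✓.
  U = {J}: f^{-1}(U) = ∅ ∈ τ_X ✓.
  U = {J, L}: f^{-1}(U) = ∅ ∈ τ_X ✓.
  U = {J, K, L, M}: f^{-1}(U) = {x76, x77, x78} ∈ τ_X ✓.
Every preimage lies in τ_X, so f IS continuous.


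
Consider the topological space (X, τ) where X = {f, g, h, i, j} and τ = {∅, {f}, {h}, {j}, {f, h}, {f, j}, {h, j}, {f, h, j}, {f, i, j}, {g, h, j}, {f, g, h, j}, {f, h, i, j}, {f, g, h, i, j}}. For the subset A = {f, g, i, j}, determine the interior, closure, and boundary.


int(A) = {f, i, j}, cl(A) = {f, g, i, j}, ∂A = {g}.

Closed sets in (X, τ) are complements of opens:
  closed(X, τ) = {∅, {g}, {i}, {f, i}, {g, h}, {g, i}, {f, g, i}, {g, h, i}, {g, i, j}, {f, g, h, i}, {f, g, i, j}, {g, h, i, j}, {f, g, h, i, j}}.
int(A) = ⋃ {U ∈ τ : U ⊆ A}. Opens contained in A: ∅, {f}, {j}, {f, j}, {f, i, j}.
Taking the union of these: int(A) = {f, i, j}.
cl(A) = ⋂ {C closed : A ⊆ C}. Closed sets containing A: {f, g, i, j}, {f, g, h, i, j}.
Intersecting these: cl(A) = {f, g, i, j}.
∂A = cl(A) ∖ int(A) = {f, g, i, j} ∖ {f, i, j} = {g}.


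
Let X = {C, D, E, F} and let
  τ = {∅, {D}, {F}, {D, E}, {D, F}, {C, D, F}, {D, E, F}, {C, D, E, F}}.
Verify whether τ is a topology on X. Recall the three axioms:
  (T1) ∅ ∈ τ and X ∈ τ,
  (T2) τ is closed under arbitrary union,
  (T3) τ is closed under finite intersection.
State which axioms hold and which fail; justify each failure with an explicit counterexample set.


τ IS a topology on X.

Axiom (T1): ∅ ∈ τ? Yes; X ∈ τ? Yes.
Axiom (T2/T3): check pairwise unions and intersections of members of τ.
All pairwise intersections and unions checked — each lies in τ. Therefore τ satisfies (T1), (T2), (T3): it IS a topology on X.


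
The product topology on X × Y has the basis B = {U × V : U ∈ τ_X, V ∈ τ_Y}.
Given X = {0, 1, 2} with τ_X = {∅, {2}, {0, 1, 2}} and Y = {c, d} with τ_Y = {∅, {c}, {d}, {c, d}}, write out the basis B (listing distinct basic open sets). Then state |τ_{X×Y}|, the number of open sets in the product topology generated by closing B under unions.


Basis B = {∅ × ∅, {2} × {c}, {2} × {d}, {2} × {c, d}, {0, 1, 2} × {c}, {0, 1, 2} × {d}, {0, 1, 2} × {c, d}}; |τ_{X×Y}| = 9.

Enumerate products U × V with U ∈ τ_X, V ∈ τ_Y (deduplicated):
  ∅ × ∅ = {} (∅)
  {2} × {c} = {(2,c)}
  {2} × {d} = {(2,d)}
  {2} × {c, d} = {(2,c), (2,d)}
  {0, 1, 2} × {c} = {(0,c), (1,c), (2,c)}
  {0, 1, 2} × {d} = {(0,d), (1,d), (2,d)}
  {0, 1, 2} × {c, d} = {(0,c), (0,d), (1,c), (1,d), (2,c), (2,d)}
These 7 distinct sets form the basis B.
Close under arbitrary unions to get τ_{X×Y}; counting gives |τ_{X×Y}| = 9.


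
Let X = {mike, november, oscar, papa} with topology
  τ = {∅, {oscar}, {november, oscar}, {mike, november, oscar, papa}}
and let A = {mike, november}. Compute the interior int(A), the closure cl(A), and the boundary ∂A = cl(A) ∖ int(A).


int(A) = ∅, cl(A) = {mike, november, papa}, ∂A = {mike, november, papa}.

Closed sets in (X, τ) are complements of opens:
  closed(X, τ) = {∅, {mike, papa}, {mike, november, papa}, {mike, november, oscar, papa}}.
int(A) = ⋃ {U ∈ τ : U ⊆ A}. Opens contained in A: ∅.
Taking the union of these: int(A) = ∅.
cl(A) = ⋂ {C closed : A ⊆ C}. Closed sets containing A: {mike, november, papa}, {mike, november, oscar, papa}.
Intersecting these: cl(A) = {mike, november, papa}.
∂A = cl(A) ∖ int(A) = {mike, november, papa} ∖ ∅ = {mike, november, papa}.


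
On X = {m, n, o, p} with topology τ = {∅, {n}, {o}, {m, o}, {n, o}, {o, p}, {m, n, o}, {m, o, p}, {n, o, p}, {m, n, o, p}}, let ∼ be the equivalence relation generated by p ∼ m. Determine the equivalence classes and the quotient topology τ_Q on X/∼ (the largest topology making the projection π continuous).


X/∼ = {[m=p], [n], [o]}; |τ_Q| = 6.

Equivalence classes: [m=p], [n], [o].
Quotient map π: X → X/∼ sends m ↦ [m=p], n ↦ [n], o ↦ [o], p ↦ [m=p].
For each subset V ⊆ X/∼, compute π^{-1}(V) ⊆ X and check whether π^{-1}(V) ∈ τ. V is open in τ_Q iff π^{-1}(V) ∈ τ.
  V = {}: π^{-1}(V) = ∅ ∈ τ ✓.
  V = {[m=p]}: π^{-1}(V) = {m, p} ∉ τ ✗.
  V = {[n]}: π^{-1}(V) = {n} ∈ τ ✓.
  V = {[m=p], [n]}: π^{-1}(V) = {m, n, p} ∉ τ ✗.
  V = {[o]}: π^{-1}(V) = {o} ∈ τ ✓.
  V = {[m=p], [o]}: π^{-1}(V) = {m, o, p} ∈ τ ✓.
  V = {[n], [o]}: π^{-1}(V) = {n, o} ∈ τ ✓.
  V = {[m=p], [n], [o]}: π^{-1}(V) = {m, n, o, p} ∈ τ ✓.
Open sets in the quotient: τ_Q = {{}, {[n]}, {[o]}, {[m=p], [o]}, {[n], [o]}, {[m=p], [n], [o]}} (6 elements).


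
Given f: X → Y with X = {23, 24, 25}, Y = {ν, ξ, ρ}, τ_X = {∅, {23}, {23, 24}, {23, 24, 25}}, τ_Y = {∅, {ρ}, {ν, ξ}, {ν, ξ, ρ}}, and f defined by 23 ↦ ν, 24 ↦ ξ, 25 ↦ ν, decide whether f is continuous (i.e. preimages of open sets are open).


f IS continuous.

Compute f^{-1}(U) for each U ∈ τ_Y:
  U = ∅: f^{-1}(U) = ∅ ∈ τ_X ✓.
  U = {ρ}: f^{-1}(U) = ∅ ∈ τ_X ✓.
  U = {ν, ξ}: f^{-1}(U) = {23, 24, 25} ∈ τ_X ✓.
  U = {ν, ξ, ρ}: f^{-1}(U) = {23, 24, 25} ∈ τ_X ✓.
Every preimage lies in τ_X, so f IS continuous.


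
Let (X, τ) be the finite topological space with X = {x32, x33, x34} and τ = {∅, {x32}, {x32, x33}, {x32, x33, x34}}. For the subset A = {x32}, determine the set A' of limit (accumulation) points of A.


A' = {x33, x34}

For each x ∈ X, list the open sets U ∈ τ with x ∈ U, then check whether U ∩ (A ∖ {x}) ≠ ∅ for every such U.
  x = x32: open {x32} ∋ x has {x32} ∩ (A ∖ {x32}) = ∅, so x is NOT a limit point.
  x = x33: opens ∋ x are {x32, x33}, {x32, x33, x34}; each meets A ∖ {x33}, so x IS a limit point.
  x = x34: opens ∋ x are {x32, x33, x34}; each meets A ∖ {x34}, so x IS a limit point.
Collecting: A' = {x33, x34}.


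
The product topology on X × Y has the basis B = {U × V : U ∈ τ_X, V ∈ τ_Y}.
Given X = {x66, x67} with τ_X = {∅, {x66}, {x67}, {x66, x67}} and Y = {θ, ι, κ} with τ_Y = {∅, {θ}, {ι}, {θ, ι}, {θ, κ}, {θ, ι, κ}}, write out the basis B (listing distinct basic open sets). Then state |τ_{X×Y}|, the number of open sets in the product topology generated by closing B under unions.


Basis B = {∅ × ∅, {x66} × {θ}, {x66} × {ι}, {x67} × {θ}, {x67} × {ι}, {x66} × {θ, ι}, {x66} × {θ, κ}, {x66, x67} × {θ}, {x66, x67} × {ι}, {x67} × {θ, ι}, {x67} × {θ, κ}, {x66} × {θ, ι, κ}, {x67} × {θ, ι, κ}, {x66, x67} × {θ, ι}, {x66, x67} × {θ, κ}, {x66, x67} × {θ, ι, κ}}; |τ_{X×Y}| = 36.

Enumerate products U × V with U ∈ τ_X, V ∈ τ_Y (deduplicated):
  ∅ × ∅ = {} (∅)
  {x66} × {θ} = {(x66,θ)}
  {x66} × {ι} = {(x66,ι)}
  {x67} × {θ} = {(x67,θ)}
  {x67} × {ι} = {(x67,ι)}
  {x66} × {θ, ι} = {(x66,θ), (x66,ι)}
  {x66} × {θ, κ} = {(x66,θ), (x66,κ)}
  {x66, x67} × {θ} = {(x66,θ), (x67,θ)}
  {x66, x67} × {ι} = {(x66,ι), (x67,ι)}
  {x67} × {θ, ι} = {(x67,θ), (x67,ι)}
  {x67} × {θ, κ} = {(x67,θ), (x67,κ)}
  {x66} × {θ, ι, κ} = {(x66,θ), (x66,ι), (x66,κ)}
  {x67} × {θ, ι, κ} = {(x67,θ), (x67,ι), (x67,κ)}
  {x66, x67} × {θ, ι} = {(x66,θ), (x66,ι), (x67,θ), (x67,ι)}
  {x66, x67} × {θ, κ} = {(x66,θ), (x66,κ), (x67,θ), (x67,κ)}
  {x66, x67} × {θ, ι, κ} = {(x66,θ), (x66,ι), (x66,κ), (x67,θ), (x67,ι), (x67,κ)}
These 16 distinct sets form the basis B.
Close under arbitrary unions to get τ_{X×Y}; counting gives |τ_{X×Y}| = 36.


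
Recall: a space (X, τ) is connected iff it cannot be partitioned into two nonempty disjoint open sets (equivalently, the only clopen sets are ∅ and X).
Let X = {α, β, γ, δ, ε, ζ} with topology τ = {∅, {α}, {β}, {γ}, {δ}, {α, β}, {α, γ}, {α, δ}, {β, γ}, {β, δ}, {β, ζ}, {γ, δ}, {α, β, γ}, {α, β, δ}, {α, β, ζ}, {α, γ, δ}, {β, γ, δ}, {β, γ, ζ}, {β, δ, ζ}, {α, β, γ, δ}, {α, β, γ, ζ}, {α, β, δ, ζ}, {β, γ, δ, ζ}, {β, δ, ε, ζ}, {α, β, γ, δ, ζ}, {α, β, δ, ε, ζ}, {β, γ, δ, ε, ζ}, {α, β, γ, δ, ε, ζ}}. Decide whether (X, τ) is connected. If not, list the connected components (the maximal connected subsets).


(X, τ) is disconnected; components = [{α}, {γ}, {β, δ, ε, ζ}].

Find clopen sets (U ∈ τ with X ∖ U ∈ τ):
  U = ∅, X ∖ U = {α, β, γ, δ, ε, ζ} — both open, so U is clopen.
  U = {α}, X ∖ U = {β, γ, δ, ε, ζ} — both open, so U is clopen.
  U = {γ}, X ∖ U = {α, β, δ, ε, ζ} — both open, so U is clopen.
  U = {α, γ}, X ∖ U = {β, δ, ε, ζ} — both open, so U is clopen.
  U = {β, δ, ε, ζ}, X ∖ U = {α, γ} — both open, so U is clopen.
  U = {α, β, δ, ε, ζ}, X ∖ U = {γ} — both open, so U is clopen.
  U = {β, γ, δ, ε, ζ}, X ∖ U = {α} — both open, so U is clopen.
  U = {α, β, γ, δ, ε, ζ}, X ∖ U = ∅ — both open, so U is clopen.
Nontrivial clopen(s) exist: e.g. {α, β, δ, ε, ζ}. So (X, τ) is disconnected.
Compute connected components by grouping points that agree on all clopens:
  component: {α}
  component: {γ}
  component: {β, δ, ε, ζ}


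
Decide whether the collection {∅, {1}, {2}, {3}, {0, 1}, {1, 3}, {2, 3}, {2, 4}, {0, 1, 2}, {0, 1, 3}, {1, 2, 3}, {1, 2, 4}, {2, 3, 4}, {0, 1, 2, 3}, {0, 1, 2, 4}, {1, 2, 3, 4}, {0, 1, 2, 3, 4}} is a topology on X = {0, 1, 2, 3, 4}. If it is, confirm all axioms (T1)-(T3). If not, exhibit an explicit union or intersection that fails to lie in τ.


τ is NOT a topology on X.

Axiom (T1): ∅ ∈ τ? Yes; X ∈ τ? Yes.
Axiom (T2/T3): check pairwise unions and intersections of members of τ.
Counterexample for (T2): {1} ∪ {2} = {1, 2} ∉ τ. Therefore τ is NOT a topology.


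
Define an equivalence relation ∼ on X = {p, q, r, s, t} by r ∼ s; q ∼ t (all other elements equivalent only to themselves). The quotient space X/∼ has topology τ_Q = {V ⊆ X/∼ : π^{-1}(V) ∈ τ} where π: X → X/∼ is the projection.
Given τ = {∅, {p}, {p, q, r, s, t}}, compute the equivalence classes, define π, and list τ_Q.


X/∼ = {[p], [q=t], [r=s]}; |τ_Q| = 3.

Equivalence classes: [p], [q=t], [r=s].
Quotient map π: X → X/∼ sends p ↦ [p], q ↦ [q=t], r ↦ [r=s], s ↦ [r=s], t ↦ [q=t].
For each subset V ⊆ X/∼, compute π^{-1}(V) ⊆ X and check whether π^{-1}(V) ∈ τ. V is open in τ_Q iff π^{-1}(V) ∈ τ.
  V = {}: π^{-1}(V) = ∅ ∈ τ ✓.
  V = {[p]}: π^{-1}(V) = {p} ∈ τ ✓.
  V = {[q=t]}: π^{-1}(V) = {q, t} ∉ τ ✗.
  V = {[p], [q=t]}: π^{-1}(V) = {p, q, t} ∉ τ ✗.
  V = {[r=s]}: π^{-1}(V) = {r, s} ∉ τ ✗.
  V = {[p], [r=s]}: π^{-1}(V) = {p, r, s} ∉ τ ✗.
  V = {[q=t], [r=s]}: π^{-1}(V) = {q, r, s, t} ∉ τ ✗.
  V = {[p], [q=t], [r=s]}: π^{-1}(V) = {p, q, r, s, t} ∈ τ ✓.
Open sets in the quotient: τ_Q = {{}, {[p]}, {[p], [q=t], [r=s]}} (3 elements).


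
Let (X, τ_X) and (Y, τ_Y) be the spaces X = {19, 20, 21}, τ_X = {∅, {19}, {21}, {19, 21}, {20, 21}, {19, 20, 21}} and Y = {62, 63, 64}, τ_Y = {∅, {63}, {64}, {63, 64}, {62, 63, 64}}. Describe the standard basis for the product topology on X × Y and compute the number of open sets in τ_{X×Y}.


Basis B = {∅ × ∅, {19} × {63}, {19} × {64}, {21} × {63}, {21} × {64}, {19} × {63, 64}, {19, 21} × {63}, {19, 21} × {64}, {20, 21} × {63}, {20, 21} × {64}, {21} × {63, 64}, {19} × {62, 63, 64}, {19, 20, 21} × {63}, {19, 20, 21} × {64}, {21} × {62, 63, 64}, {19, 21} × {63, 64}, {20, 21} × {63, 64}, {19, 21} × {62, 63, 64}, {19, 20, 21} × {63, 64}, {20, 21} × {62, 63, 64}, {19, 20, 21} × {62, 63, 64}}; |τ_{X×Y}| = 70.

Enumerate products U × V with U ∈ τ_X, V ∈ τ_Y (deduplicated):
  ∅ × ∅ = {} (∅)
  {19} × {63} = {(19,63)}
  {19} × {64} = {(19,64)}
  {21} × {63} = {(21,63)}
  {21} × {64} = {(21,64)}
  {19} × {63, 64} = {(19,63), (19,64)}
  {19, 21} × {63} = {(19,63), (21,63)}
  {19, 21} × {64} = {(19,64), (21,64)}
  {20, 21} × {63} = {(20,63), (21,63)}
  {20, 21} × {64} = {(20,64), (21,64)}
  {21} × {63, 64} = {(21,63), (21,64)}
  {19} × {62, 63, 64} = {(19,62), (19,63), (19,64)}
  {19, 20, 21} × {63} = {(19,63), (20,63), (21,63)}
  {19, 20, 21} × {64} = {(19,64), (20,64), (21,64)}
  {21} × {62, 63, 64} = {(21,62), (21,63), (21,64)}
  {19, 21} × {63, 64} = {(19,63), (19,64), (21,63), (21,64)}
  {20, 21} × {63, 64} = {(20,63), (20,64), (21,63), (21,64)}
  {19, 21} × {62, 63, 64} = {(19,62), (19,63), (19,64), (21,62), (21,63), (21,64)}
  {19, 20, 21} × {63, 64} = {(19,63), (19,64), (20,63), (20,64), (21,63), (21,64)}
  {20, 21} × {62, 63, 64} = {(20,62), (20,63), (20,64), (21,62), (21,63), (21,64)}
  {19, 20, 21} × {62, 63, 64} = {(19,62), (19,63), (19,64), (20,62), (20,63), (20,64), (21,62), (21,63), (21,64)}
These 21 distinct sets form the basis B.
Close under arbitrary unions to get τ_{X×Y}; counting gives |τ_{X×Y}| = 70.
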